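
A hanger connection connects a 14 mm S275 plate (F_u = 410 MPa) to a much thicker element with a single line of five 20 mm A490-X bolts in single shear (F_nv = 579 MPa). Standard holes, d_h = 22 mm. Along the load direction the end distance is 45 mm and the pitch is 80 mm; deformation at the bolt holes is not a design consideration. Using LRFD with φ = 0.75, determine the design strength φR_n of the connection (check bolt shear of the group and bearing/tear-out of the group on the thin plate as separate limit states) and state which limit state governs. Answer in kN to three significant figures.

682 kN (bolt shear governs)

Bolt shear: A_b = π·20²/4 = 314.2 mm²; R_n = 579 × 314.2 × 5 × 1 / 1000 = 909.5 kN → 0.75 × 909.5 = 682 kN.
Bearing (1.5 l_c t F_u ≤ 3.0 d t F_u): upper limit = 3.0·20·14·410 / 1000 = 344.4 kN.
  Edge l_c = 45 − 22/2 = 34 → r_n = 292.7 kN; interior l_c = 80 − 22 = 58 → r_n = 344.4 kN.
  R_n,bearing = 1·292.7 + 4·344.4 = 1670 kN → 0.75 × 1670 = 1250 kN.
Bolt shear governs: 682 kN.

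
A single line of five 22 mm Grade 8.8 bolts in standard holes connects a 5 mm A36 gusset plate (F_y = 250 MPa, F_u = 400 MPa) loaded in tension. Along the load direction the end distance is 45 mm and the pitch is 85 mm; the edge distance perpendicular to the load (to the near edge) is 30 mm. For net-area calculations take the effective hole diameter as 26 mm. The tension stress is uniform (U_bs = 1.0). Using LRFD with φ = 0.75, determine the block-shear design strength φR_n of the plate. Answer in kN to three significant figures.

Shear plane L_v = 45 + 4·85 = 385 mm; A_gv = 385 × 5 = 1925 mm².
A_nv = (385 − 4.5·26) × 5 = 1340 mm².
A_nt = (30 − 0.5·26) × 5 = 85 mm².
0.6 F_u A_nv = 321.6 kN; 0.6 F_y A_gv = 288.8 kN → shear yielding governs the shear term.
R_n = 288.8 + 1.0 × 400 × 85 / 1000 = 322.8 kN.
Design strength φR_n = 0.75 × 322.8 = 242 kN.

242 kN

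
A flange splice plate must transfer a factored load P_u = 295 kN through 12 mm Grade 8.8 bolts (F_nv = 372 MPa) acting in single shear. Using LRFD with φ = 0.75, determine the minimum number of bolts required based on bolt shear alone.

A_b = π·12²/4 = 113.1 mm².
Per-bolt design strength φR_n = 0.75 × 372 × 113.1 × 1 / 1000 = 31.55 kN.
n ≥ 295 / 31.55 = 9.349 → use 10 bolts.

10 bolts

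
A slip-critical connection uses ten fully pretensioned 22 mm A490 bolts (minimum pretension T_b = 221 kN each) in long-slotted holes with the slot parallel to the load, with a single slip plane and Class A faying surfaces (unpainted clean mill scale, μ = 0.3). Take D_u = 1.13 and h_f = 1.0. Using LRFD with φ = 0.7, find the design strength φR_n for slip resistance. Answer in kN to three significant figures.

R_n = μ · D_u · h_f · T_b · n_s · n_b = 0.3 × 1.13 × 1.0 × 221 × 1 × 10 = 749.2 kN.
Design strength φR_n = 0.7 × 749.2 = 524 kN.

524 kN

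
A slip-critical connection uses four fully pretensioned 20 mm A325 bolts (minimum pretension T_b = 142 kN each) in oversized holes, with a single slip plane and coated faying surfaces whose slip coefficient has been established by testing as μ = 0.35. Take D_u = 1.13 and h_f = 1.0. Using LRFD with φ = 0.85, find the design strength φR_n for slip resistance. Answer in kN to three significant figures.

191 kN

R_n = μ · D_u · h_f · T_b · n_s · n_b = 0.35 × 1.13 × 1.0 × 142 × 1 × 4 = 224.6 kN.
Design strength φR_n = 0.85 × 224.6 = 191 kN.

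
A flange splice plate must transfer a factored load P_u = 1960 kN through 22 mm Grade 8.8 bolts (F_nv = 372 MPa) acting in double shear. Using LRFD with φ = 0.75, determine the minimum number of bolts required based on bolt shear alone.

A_b = π·22²/4 = 380.1 mm².
Per-bolt design strength φR_n = 0.75 × 372 × 380.1 × 2 / 1000 = 212.1 kN.
n ≥ 1960 / 212.1 = 9.24 → use 10 bolts.

10 bolts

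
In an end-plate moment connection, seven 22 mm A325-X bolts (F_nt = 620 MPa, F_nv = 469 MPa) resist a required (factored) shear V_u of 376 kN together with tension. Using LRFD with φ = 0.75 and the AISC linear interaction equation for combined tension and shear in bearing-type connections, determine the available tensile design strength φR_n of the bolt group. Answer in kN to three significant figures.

1110 kN

A_b = π·22²/4 = 380.1 mm²; f_rv = 376 × 1000 / (7 × 380.1) = 141.3 MPa.
F'_nt = 1.3 F_nt − (F_nt / φF_nv) f_rv = 1.3·620 − (620/(0.75·469))·141.3 = 556.9 MPa, capped at F_nt → F'_nt = 556.9 MPa.
R_n = F'_nt · A_b · n = 556.9 × 380.1 × 7 / 1000 = 1482 kN.
Design strength φR_n = 0.75 × 1482 = 1110 kN.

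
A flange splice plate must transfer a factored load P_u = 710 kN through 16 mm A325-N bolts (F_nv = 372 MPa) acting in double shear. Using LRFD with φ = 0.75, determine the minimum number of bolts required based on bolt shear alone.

A_b = π·16²/4 = 201.1 mm².
Per-bolt design strength φR_n = 0.75 × 372 × 201.1 × 2 / 1000 = 112.2 kN.
n ≥ 710 / 112.2 = 6.328 → use 7 bolts.

7 bolts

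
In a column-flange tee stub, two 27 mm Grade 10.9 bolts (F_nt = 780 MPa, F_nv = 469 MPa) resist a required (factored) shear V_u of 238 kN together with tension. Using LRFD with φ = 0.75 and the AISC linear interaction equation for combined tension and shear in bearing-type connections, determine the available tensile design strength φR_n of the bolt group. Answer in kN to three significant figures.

A_b = π·27²/4 = 572.6 mm²; f_rv = 238 × 1000 / (2 × 572.6) = 207.8 MPa.
F'_nt = 1.3 F_nt − (F_nt / φF_nv) f_rv = 1.3·780 − (780/(0.75·469))·207.8 = 553.1 MPa, capped at F_nt → F'_nt = 553.1 MPa.
R_n = F'_nt · A_b · n = 553.1 × 572.6 × 2 / 1000 = 633.4 kN.
Design strength φR_n = 0.75 × 633.4 = 475 kN.

475 kN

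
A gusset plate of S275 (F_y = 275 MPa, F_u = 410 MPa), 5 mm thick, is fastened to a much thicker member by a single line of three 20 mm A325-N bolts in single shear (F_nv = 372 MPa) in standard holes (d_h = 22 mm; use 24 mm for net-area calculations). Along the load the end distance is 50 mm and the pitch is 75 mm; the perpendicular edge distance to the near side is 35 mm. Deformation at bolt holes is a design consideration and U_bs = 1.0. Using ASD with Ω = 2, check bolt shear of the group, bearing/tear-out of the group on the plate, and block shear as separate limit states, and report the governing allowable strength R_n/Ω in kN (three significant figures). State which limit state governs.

106 kN (block shear governs)

Bolt shear: A_b = π·20²/4 = 314.2 mm²; R_n = 372 × 314.2 × 3 × 1 / 1000 = 350.6 kN → 350.6 / 2 = 175 kN.
Bearing: edge l_c = 39, r_n = 95.94 kN; interior l_c = 53, r_n = 98.4 kN; R_n = 95.94 + 2·98.4 = 292.7 kN → 146 kN.
Block shear: A_gv = 1000, A_nv = 700, A_nt = 115 mm²; R_n = min(0.6F_uA_nv, 0.6F_yA_gv) + U_bs·F_u·A_nt = 212.2 kN → 106 kN.
Block shear governs: 106 kN.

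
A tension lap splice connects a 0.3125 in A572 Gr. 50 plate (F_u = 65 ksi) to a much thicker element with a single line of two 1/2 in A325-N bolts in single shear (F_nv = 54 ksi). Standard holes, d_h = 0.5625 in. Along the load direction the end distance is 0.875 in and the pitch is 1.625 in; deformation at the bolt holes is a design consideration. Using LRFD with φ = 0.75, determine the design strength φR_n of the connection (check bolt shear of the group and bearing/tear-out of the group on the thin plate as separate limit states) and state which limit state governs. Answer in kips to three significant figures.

15.9 kips (bolt shear governs)

Bolt shear: A_b = π·0.5²/4 = 0.1963 in²; R_n = 54 × 0.1963 × 2 × 1 = 21.21 kips → 0.75 × 21.21 = 15.9 kips.
Bearing (1.2 l_c t F_u ≤ 2.4 d t F_u): upper limit = 2.4·0.5·0.3125·65 = 24.38 kips.
  Edge l_c = 0.875 − 0.5625/2 = 0.5938 → r_n = 14.47 kips; interior l_c = 1.625 − 0.5625 = 1.062 → r_n = 24.38 kips.
  R_n,bearing = 1·14.47 + 1·24.38 = 38.85 kips → 0.75 × 38.85 = 29.1 kips.
Bolt shear governs: 15.9 kips.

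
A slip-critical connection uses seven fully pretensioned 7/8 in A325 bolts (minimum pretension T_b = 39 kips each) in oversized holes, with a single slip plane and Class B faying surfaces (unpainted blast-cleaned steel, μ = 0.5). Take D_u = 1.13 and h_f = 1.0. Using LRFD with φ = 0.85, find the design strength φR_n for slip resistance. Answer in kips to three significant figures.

R_n = μ · D_u · h_f · T_b · n_s · n_b = 0.5 × 1.13 × 1.0 × 39 × 1 × 7 = 154.2 kips.
Design strength φR_n = 0.85 × 154.2 = 131 kips.

131 kips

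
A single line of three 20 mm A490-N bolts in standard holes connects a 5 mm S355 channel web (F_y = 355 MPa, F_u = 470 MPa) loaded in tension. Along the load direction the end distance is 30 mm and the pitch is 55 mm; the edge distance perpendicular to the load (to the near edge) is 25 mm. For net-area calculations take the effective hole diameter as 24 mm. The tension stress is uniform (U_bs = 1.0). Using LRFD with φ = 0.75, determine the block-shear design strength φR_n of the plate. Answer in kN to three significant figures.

108 kN

Shear plane L_v = 30 + 2·55 = 140 mm; A_gv = 140 × 5 = 700 mm².
A_nv = (140 − 2.5·24) × 5 = 400 mm².
A_nt = (25 − 0.5·24) × 5 = 65 mm².
0.6 F_u A_nv = 112.8 kN; 0.6 F_y A_gv = 149.1 kN → shear rupture governs the shear term.
R_n = 112.8 + 1.0 × 470 × 65 / 1000 = 143.3 kN.
Design strength φR_n = 0.75 × 143.3 = 108 kN.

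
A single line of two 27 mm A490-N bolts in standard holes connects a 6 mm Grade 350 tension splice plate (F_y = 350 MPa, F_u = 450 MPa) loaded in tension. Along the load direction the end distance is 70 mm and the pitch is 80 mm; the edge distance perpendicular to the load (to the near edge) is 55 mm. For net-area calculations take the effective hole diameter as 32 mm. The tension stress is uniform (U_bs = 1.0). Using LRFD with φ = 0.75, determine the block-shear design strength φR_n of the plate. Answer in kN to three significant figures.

Shear plane L_v = 70 + 1·80 = 150 mm; A_gv = 150 × 6 = 900 mm².
A_nv = (150 − 1.5·32) × 6 = 612 mm².
A_nt = (55 − 0.5·32) × 6 = 234 mm².
0.6 F_u A_nv = 165.2 kN; 0.6 F_y A_gv = 189 kN → shear rupture governs the shear term.
R_n = 165.2 + 1.0 × 450 × 234 / 1000 = 270.5 kN.
Design strength φR_n = 0.75 × 270.5 = 203 kN.

203 kN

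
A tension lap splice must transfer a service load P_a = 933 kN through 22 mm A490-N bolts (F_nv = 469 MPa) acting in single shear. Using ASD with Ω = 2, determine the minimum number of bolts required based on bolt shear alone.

11 bolts

A_b = π·22²/4 = 380.1 mm².
Per-bolt allowable strength R_n/Ω = 469 × 380.1 × 1 / 1000 / 2 = 89.14 kN.
n ≥ 933 / 89.14 = 10.47 → use 11 bolts.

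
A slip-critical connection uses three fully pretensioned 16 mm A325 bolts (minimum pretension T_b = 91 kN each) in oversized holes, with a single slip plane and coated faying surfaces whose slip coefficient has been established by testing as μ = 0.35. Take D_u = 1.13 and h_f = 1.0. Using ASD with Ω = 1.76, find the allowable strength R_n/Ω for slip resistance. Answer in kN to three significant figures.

61.3 kN

R_n = μ · D_u · h_f · T_b · n_s · n_b = 0.35 × 1.13 × 1.0 × 91 × 1 × 3 = 108 kN.
Allowable strength R_n/Ω = 108 / 1.76 = 61.3 kN.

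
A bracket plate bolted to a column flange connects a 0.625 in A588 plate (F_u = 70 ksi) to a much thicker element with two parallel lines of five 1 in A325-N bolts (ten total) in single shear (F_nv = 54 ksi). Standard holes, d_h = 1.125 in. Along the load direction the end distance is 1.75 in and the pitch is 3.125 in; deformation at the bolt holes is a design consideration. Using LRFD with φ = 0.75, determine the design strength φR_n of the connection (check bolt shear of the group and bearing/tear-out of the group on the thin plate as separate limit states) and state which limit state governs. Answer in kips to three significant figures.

Bolt shear: A_b = π·1²/4 = 0.7854 in²; R_n = 54 × 0.7854 × 10 × 1 = 424.1 kips → 0.75 × 424.1 = 318 kips.
Bearing (1.2 l_c t F_u ≤ 2.4 d t F_u): upper limit = 2.4·1·0.625·70 = 105 kips.
  Edge l_c = 1.75 − 1.125/2 = 1.188 → r_n = 62.34 kips; interior l_c = 3.125 − 1.125 = 2 → r_n = 105 kips.
  R_n,bearing = 2·62.34 + 8·105 = 964.7 kips → 0.75 × 964.7 = 724 kips.
Bolt shear governs: 318 kips.

318 kips (bolt shear governs)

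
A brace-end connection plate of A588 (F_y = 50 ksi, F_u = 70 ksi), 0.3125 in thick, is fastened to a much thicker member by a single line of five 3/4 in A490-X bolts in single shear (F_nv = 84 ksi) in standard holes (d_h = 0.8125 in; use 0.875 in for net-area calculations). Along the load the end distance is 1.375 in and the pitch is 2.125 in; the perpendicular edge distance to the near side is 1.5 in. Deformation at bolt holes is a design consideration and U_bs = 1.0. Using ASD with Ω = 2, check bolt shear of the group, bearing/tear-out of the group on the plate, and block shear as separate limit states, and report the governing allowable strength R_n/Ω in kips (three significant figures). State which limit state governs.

Bolt shear: A_b = π·0.75²/4 = 0.4418 in²; R_n = 84 × 0.4418 × 5 × 1 = 185.6 kips → 185.6 / 2 = 92.8 kips.
Bearing: edge l_c = 0.9688, r_n = 25.43 kips; interior l_c = 1.312, r_n = 34.45 kips; R_n = 25.43 + 4·34.45 = 163.2 kips → 81.6 kips.
Block shear: A_gv = 3.086, A_nv = 1.855, A_nt = 0.332 in²; R_n = min(0.6F_uA_nv, 0.6F_yA_gv) + U_bs·F_u·A_nt = 101.2 kips → 50.6 kips.
Block shear governs: 50.6 kips.

50.6 kips (block shear governs)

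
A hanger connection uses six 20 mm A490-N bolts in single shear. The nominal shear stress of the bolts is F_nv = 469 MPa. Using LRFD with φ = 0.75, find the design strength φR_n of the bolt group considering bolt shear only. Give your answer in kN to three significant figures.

663 kN

A_b = π × 20² / 4 = 314.2 mm².
R_n = F_nv · A_b · n · n_s = 469 × 314.2 × 6 × 1 / 1000 = 884 kN.
Design strength φR_n = 0.75 × 884 = 663 kN.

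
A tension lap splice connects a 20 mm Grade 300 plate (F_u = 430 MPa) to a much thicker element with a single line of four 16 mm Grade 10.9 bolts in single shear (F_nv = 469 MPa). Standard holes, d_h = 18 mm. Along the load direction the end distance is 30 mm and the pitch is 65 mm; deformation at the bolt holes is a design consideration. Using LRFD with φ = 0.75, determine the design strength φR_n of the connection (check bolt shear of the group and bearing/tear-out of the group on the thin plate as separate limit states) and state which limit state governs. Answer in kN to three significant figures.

283 kN (bolt shear governs)

Bolt shear: A_b = π·16²/4 = 201.1 mm²; R_n = 469 × 201.1 × 4 × 1 / 1000 = 377.2 kN → 0.75 × 377.2 = 283 kN.
Bearing (1.2 l_c t F_u ≤ 2.4 d t F_u): upper limit = 2.4·16·20·430 / 1000 = 330.2 kN.
  Edge l_c = 30 − 18/2 = 21 → r_n = 216.7 kN; interior l_c = 65 − 18 = 47 → r_n = 330.2 kN.
  R_n,bearing = 1·216.7 + 3·330.2 = 1207 kN → 0.75 × 1207 = 906 kN.
Bolt shear governs: 283 kN.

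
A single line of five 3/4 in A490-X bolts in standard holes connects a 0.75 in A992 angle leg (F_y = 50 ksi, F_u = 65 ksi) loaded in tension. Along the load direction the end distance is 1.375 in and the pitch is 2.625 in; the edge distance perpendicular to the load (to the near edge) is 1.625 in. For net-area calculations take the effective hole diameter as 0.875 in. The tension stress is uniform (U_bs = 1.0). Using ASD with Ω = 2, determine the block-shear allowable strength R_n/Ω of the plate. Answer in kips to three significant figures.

Shear plane L_v = 1.375 + 4·2.625 = 11.88 in; A_gv = 11.88 × 0.75 = 8.906 in².
A_nv = (11.88 − 4.5·0.875) × 0.75 = 5.953 in².
A_nt = (1.625 − 0.5·0.875) × 0.75 = 0.8906 in².
0.6 F_u A_nv = 232.2 kips; 0.6 F_y A_gv = 267.2 kips → shear rupture governs the shear term.
R_n = 232.2 + 1.0 × 65 × 0.8906 = 290.1 kips.
Allowable strength R_n/Ω = 290.1 / 2 = 145 kips.

145 kips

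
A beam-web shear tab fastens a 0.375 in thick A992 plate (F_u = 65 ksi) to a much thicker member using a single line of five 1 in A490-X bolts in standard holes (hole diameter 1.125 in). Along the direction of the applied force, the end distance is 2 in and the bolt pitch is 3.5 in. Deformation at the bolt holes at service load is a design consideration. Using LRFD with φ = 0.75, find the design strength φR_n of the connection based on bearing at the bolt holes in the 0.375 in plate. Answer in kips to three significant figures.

207 kips

Per bolt r_n = 1.2 l_c t F_u ≤ 2.4 d t F_u; upper limit = 2.4 × 1 × 0.375 × 65 = 58.5 kips.
Edge bolt: l_c = 2 − 1.125/2 = 1.438 in → 1.2 × 1.438 × 0.375 × 65 = 42.05 → r_n = 42.05 kips.
Interior bolts: l_c = 3.5 − 1.125 = 2.375 in → 1.2 × 2.375 × 0.375 × 65 = 69.47 → r_n = 58.5 kips.
R_n = 1 × 42.05 + 4 × 58.5 = 276 kips.
Design strength φR_n = 0.75 × 276 = 207 kips.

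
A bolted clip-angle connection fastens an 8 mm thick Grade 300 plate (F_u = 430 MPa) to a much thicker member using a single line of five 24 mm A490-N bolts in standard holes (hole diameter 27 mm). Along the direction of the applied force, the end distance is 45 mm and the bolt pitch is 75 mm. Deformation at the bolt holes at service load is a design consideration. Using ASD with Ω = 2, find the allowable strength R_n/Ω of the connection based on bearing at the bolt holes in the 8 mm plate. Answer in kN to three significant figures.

Per bolt r_n = 1.2 l_c t F_u ≤ 2.4 d t F_u; upper limit = 2.4 × 24 × 8 × 430 / 1000 = 198.1 kN.
Edge bolt: l_c = 45 − 27/2 = 31.5 mm → 1.2 × 31.5 × 8 × 430 / 1000 = 130 → r_n = 130 kN.
Interior bolts: l_c = 75 − 27 = 48 mm → 1.2 × 48 × 8 × 430 / 1000 = 198.1 → r_n = 198.1 kN.
R_n = 1 × 130 + 4 × 198.1 = 922.6 kN.
Allowable strength R_n/Ω = 922.6 / 2 = 461 kN.

461 kN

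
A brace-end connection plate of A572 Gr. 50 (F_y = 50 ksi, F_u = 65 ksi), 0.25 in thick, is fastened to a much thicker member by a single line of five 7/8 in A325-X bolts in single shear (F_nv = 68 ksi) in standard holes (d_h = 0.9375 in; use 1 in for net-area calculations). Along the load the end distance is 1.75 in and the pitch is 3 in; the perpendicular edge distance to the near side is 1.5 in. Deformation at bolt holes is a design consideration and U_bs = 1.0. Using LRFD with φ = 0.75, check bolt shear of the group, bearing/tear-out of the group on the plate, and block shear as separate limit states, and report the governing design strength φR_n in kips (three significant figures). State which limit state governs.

79.8 kips (block shear governs)

Bolt shear: A_b = π·0.875²/4 = 0.6013 in²; R_n = 68 × 0.6013 × 5 × 1 = 204.4 kips → 0.75 × 204.4 = 153 kips.
Bearing: edge l_c = 1.281, r_n = 24.98 kips; interior l_c = 2.062, r_n = 34.12 kips; R_n = 24.98 + 4·34.12 = 161.5 kips → 121 kips.
Block shear: A_gv = 3.438, A_nv = 2.312, A_nt = 0.25 in²; R_n = min(0.6F_uA_nv, 0.6F_yA_gv) + U_bs·F_u·A_nt = 106.4 kips → 79.8 kips.
Block shear governs: 79.8 kips.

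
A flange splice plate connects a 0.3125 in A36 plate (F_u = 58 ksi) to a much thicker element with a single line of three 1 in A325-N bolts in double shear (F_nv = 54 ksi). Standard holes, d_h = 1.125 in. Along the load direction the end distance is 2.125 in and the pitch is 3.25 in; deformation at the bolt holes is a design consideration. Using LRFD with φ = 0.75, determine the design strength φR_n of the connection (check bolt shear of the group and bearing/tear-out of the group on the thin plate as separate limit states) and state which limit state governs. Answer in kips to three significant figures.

90.7 kips (bearing governs)

Bolt shear: A_b = π·1²/4 = 0.7854 in²; R_n = 54 × 0.7854 × 3 × 2 = 254.5 kips → 0.75 × 254.5 = 191 kips.
Bearing (1.2 l_c t F_u ≤ 2.4 d t F_u): upper limit = 2.4·1·0.3125·58 = 43.5 kips.
  Edge l_c = 2.125 − 1.125/2 = 1.562 → r_n = 33.98 kips; interior l_c = 3.25 − 1.125 = 2.125 → r_n = 43.5 kips.
  R_n,bearing = 1·33.98 + 2·43.5 = 121 kips → 0.75 × 121 = 90.7 kips.
Bearing governs: 90.7 kips.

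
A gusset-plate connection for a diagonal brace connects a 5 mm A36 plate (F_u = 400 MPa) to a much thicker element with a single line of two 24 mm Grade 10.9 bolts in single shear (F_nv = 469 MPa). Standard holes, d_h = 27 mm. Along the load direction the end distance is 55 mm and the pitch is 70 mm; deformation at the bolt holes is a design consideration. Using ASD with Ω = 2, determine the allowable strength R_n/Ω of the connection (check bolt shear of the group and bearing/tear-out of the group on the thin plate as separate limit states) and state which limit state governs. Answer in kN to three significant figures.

101 kN (bearing governs)

Bolt shear: A_b = π·24²/4 = 452.4 mm²; R_n = 469 × 452.4 × 2 × 1 / 1000 = 424.3 kN → 424.3 / 2 = 212 kN.
Bearing (1.2 l_c t F_u ≤ 2.4 d t F_u): upper limit = 2.4·24·5·400 / 1000 = 115.2 kN.
  Edge l_c = 55 − 27/2 = 41.5 → r_n = 99.6 kN; interior l_c = 70 − 27 = 43 → r_n = 103.2 kN.
  R_n,bearing = 1·99.6 + 1·103.2 = 202.8 kN → 202.8 / 2 = 101 kN.
Bearing governs: 101 kN.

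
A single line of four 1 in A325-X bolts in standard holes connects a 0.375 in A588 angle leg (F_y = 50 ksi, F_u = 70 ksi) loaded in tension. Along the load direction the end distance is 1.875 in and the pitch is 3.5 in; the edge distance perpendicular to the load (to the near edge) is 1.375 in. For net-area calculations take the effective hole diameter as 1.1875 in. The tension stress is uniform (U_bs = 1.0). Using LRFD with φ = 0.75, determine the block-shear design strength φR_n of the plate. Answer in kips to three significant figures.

Shear plane L_v = 1.875 + 3·3.5 = 12.38 in; A_gv = 12.38 × 0.375 = 4.641 in².
A_nv = (12.38 − 3.5·1.1875) × 0.375 = 3.082 in².
A_nt = (1.375 − 0.5·1.1875) × 0.375 = 0.293 in².
0.6 F_u A_nv = 129.4 kips; 0.6 F_y A_gv = 139.2 kips → shear rupture governs the shear term.
R_n = 129.4 + 1.0 × 70 × 0.293 = 150 kips.
Design strength φR_n = 0.75 × 150 = 112 kips.

112 kips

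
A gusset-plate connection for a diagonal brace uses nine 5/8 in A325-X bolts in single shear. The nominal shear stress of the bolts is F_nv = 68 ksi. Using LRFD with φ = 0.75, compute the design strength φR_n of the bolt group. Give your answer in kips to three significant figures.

A_b = π × 0.625² / 4 = 0.3068 in².
R_n = F_nv · A_b · n · n_s = 68 × 0.3068 × 9 × 1 = 187.8 kips.
Design strength φR_n = 0.75 × 187.8 = 141 kips.

141 kips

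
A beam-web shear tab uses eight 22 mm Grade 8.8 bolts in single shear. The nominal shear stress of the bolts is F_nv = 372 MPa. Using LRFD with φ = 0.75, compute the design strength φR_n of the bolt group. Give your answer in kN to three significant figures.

848 kN

A_b = π × 22² / 4 = 380.1 mm².
R_n = F_nv · A_b · n · n_s = 372 × 380.1 × 8 × 1 / 1000 = 1131 kN.
Design strength φR_n = 0.75 × 1131 = 848 kN.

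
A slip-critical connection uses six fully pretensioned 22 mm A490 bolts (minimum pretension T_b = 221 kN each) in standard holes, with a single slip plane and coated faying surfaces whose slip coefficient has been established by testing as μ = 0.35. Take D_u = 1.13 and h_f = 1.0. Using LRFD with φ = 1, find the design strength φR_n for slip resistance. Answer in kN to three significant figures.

R_n = μ · D_u · h_f · T_b · n_s · n_b = 0.35 × 1.13 × 1.0 × 221 × 1 × 6 = 524.4 kN.
Design strength φR_n = 1 × 524.4 = 524 kN.

524 kN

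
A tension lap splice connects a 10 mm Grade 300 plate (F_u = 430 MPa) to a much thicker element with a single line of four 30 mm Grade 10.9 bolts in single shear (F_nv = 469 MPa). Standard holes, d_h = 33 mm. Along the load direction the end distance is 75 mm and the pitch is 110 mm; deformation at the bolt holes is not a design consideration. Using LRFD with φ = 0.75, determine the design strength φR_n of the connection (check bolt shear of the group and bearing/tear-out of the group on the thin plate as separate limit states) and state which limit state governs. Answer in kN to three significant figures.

Bolt shear: A_b = π·30²/4 = 706.9 mm²; R_n = 469 × 706.9 × 4 × 1 / 1000 = 1326 kN → 0.75 × 1326 = 995 kN.
Bearing (1.5 l_c t F_u ≤ 3.0 d t F_u): upper limit = 3.0·30·10·430 / 1000 = 387 kN.
  Edge l_c = 75 − 33/2 = 58.5 → r_n = 377.3 kN; interior l_c = 110 − 33 = 77 → r_n = 387 kN.
  R_n,bearing = 1·377.3 + 3·387 = 1538 kN → 0.75 × 1538 = 1150 kN.
Bolt shear governs: 995 kN.

995 kN (bolt shear governs)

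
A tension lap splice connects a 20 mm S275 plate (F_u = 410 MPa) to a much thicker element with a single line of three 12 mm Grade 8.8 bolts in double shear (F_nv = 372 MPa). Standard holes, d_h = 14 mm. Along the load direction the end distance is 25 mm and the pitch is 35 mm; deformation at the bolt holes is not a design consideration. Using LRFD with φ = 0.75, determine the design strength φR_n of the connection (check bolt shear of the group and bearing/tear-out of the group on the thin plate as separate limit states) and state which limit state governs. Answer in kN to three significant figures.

189 kN (bolt shear governs)

Bolt shear: A_b = π·12²/4 = 113.1 mm²; R_n = 372 × 113.1 × 3 × 2 / 1000 = 252.4 kN → 0.75 × 252.4 = 189 kN.
Bearing (1.5 l_c t F_u ≤ 3.0 d t F_u): upper limit = 3.0·12·20·410 / 1000 = 295.2 kN.
  Edge l_c = 25 − 14/2 = 18 → r_n = 221.4 kN; interior l_c = 35 − 14 = 21 → r_n = 258.3 kN.
  R_n,bearing = 1·221.4 + 2·258.3 = 738 kN → 0.75 × 738 = 554 kN.
Bolt shear governs: 189 kN.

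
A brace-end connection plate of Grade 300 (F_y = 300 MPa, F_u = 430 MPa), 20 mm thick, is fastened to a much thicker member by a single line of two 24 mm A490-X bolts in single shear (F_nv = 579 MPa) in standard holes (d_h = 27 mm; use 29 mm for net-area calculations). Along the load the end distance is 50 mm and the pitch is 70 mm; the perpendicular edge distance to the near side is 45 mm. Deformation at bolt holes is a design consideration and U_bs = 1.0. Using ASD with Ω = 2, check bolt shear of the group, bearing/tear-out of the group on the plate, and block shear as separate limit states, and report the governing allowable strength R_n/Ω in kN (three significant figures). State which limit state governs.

262 kN (bolt shear governs)

Bolt shear: A_b = π·24²/4 = 452.4 mm²; R_n = 579 × 452.4 × 2 × 1 / 1000 = 523.9 kN → 523.9 / 2 = 262 kN.
Bearing: edge l_c = 36.5, r_n = 376.7 kN; interior l_c = 43, r_n = 443.8 kN; R_n = 376.7 + 1·443.8 = 820.4 kN → 410 kN.
Block shear: A_gv = 2400, A_nv = 1530, A_nt = 610 mm²; R_n = min(0.6F_uA_nv, 0.6F_yA_gv) + U_bs·F_u·A_nt = 657 kN → 329 kN.
Bolt shear governs: 262 kN.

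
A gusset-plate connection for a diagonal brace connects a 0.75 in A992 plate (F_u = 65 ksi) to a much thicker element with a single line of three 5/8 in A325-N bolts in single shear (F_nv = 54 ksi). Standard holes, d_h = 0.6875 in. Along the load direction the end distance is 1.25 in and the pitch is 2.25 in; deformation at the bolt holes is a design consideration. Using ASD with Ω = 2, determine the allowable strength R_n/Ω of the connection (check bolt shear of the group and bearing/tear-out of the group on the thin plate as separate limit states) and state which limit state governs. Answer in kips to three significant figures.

24.9 kips (bolt shear governs)

Bolt shear: A_b = π·0.625²/4 = 0.3068 in²; R_n = 54 × 0.3068 × 3 × 1 = 49.7 kips → 49.7 / 2 = 24.9 kips.
Bearing (1.2 l_c t F_u ≤ 2.4 d t F_u): upper limit = 2.4·0.625·0.75·65 = 73.12 kips.
  Edge l_c = 1.25 − 0.6875/2 = 0.9062 → r_n = 53.02 kips; interior l_c = 2.25 − 0.6875 = 1.562 → r_n = 73.12 kips.
  R_n,bearing = 1·53.02 + 2·73.12 = 199.3 kips → 199.3 / 2 = 99.6 kips.
Bolt shear governs: 24.9 kips.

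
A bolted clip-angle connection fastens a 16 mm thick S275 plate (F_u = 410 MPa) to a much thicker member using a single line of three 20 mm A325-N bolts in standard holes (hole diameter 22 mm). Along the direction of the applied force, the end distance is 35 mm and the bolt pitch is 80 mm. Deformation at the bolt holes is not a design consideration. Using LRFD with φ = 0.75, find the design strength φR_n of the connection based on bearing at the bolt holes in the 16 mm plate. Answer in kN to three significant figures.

768 kN

Per bolt r_n = 1.5 l_c t F_u ≤ 3.0 d t F_u; upper limit = 3.0 × 20 × 16 × 410 / 1000 = 393.6 kN.
Edge bolt: l_c = 35 − 22/2 = 24 mm → 1.5 × 24 × 16 × 410 / 1000 = 236.2 → r_n = 236.2 kN.
Interior bolts: l_c = 80 − 22 = 58 mm → 1.5 × 58 × 16 × 410 / 1000 = 570.7 → r_n = 393.6 kN.
R_n = 1 × 236.2 + 2 × 393.6 = 1023 kN.
Design strength φR_n = 0.75 × 1023 = 768 kN.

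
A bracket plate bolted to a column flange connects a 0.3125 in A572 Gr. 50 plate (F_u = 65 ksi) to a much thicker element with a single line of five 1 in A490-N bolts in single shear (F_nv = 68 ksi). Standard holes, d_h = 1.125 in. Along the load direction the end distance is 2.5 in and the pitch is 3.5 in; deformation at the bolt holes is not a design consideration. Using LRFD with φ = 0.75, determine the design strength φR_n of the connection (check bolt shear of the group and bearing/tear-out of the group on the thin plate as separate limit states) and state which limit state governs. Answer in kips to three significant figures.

200 kips (bolt shear governs)

Bolt shear: A_b = π·1²/4 = 0.7854 in²; R_n = 68 × 0.7854 × 5 × 1 = 267 kips → 0.75 × 267 = 200 kips.
Bearing (1.5 l_c t F_u ≤ 3.0 d t F_u): upper limit = 3.0·1·0.3125·65 = 60.94 kips.
  Edge l_c = 2.5 − 1.125/2 = 1.938 → r_n = 59.03 kips; interior l_c = 3.5 − 1.125 = 2.375 → r_n = 60.94 kips.
  R_n,bearing = 1·59.03 + 4·60.94 = 302.8 kips → 0.75 × 302.8 = 227 kips.
Bolt shear governs: 200 kips.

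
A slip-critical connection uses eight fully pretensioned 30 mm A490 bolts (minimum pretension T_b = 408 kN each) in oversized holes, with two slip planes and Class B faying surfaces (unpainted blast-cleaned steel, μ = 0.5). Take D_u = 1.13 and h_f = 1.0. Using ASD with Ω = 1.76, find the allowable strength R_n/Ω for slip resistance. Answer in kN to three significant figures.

2100 kN

R_n = μ · D_u · h_f · T_b · n_s · n_b = 0.5 × 1.13 × 1.0 × 408 × 2 × 8 = 3688 kN.
Allowable strength R_n/Ω = 3688 / 1.76 = 2100 kN.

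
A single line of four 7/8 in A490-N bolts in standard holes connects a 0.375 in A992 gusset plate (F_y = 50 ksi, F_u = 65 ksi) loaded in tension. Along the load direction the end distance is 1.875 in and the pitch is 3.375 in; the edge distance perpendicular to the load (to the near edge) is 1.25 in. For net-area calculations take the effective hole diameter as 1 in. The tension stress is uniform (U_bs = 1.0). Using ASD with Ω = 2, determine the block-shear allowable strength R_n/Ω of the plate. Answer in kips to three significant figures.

Shear plane L_v = 1.875 + 3·3.375 = 12 in; A_gv = 12 × 0.375 = 4.5 in².
A_nv = (12 − 3.5·1) × 0.375 = 3.188 in².
A_nt = (1.25 − 0.5·1) × 0.375 = 0.2812 in².
0.6 F_u A_nv = 124.3 kips; 0.6 F_y A_gv = 135 kips → shear rupture governs the shear term.
R_n = 124.3 + 1.0 × 65 × 0.2812 = 142.6 kips.
Allowable strength R_n/Ω = 142.6 / 2 = 71.3 kips.

71.3 kips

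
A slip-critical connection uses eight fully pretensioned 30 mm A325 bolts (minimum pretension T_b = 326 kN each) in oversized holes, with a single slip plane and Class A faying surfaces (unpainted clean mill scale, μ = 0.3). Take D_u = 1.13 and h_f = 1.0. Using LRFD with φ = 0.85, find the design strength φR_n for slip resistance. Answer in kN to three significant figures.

R_n = μ · D_u · h_f · T_b · n_s · n_b = 0.3 × 1.13 × 1.0 × 326 × 1 × 8 = 884.1 kN.
Design strength φR_n = 0.85 × 884.1 = 751 kN.

751 kN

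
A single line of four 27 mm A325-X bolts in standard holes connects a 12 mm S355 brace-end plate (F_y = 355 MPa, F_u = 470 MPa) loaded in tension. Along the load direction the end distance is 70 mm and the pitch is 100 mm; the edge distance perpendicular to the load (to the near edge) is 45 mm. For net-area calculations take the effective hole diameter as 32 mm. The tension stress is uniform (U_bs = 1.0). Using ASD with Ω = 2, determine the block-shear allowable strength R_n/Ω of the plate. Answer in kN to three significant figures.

Shear plane L_v = 70 + 3·100 = 370 mm; A_gv = 370 × 12 = 4440 mm².
A_nv = (370 − 3.5·32) × 12 = 3096 mm².
A_nt = (45 − 0.5·32) × 12 = 348 mm².
0.6 F_u A_nv = 873.1 kN; 0.6 F_y A_gv = 945.7 kN → shear rupture governs the shear term.
R_n = 873.1 + 1.0 × 470 × 348 / 1000 = 1037 kN.
Allowable strength R_n/Ω = 1037 / 2 = 518 kN.

518 kN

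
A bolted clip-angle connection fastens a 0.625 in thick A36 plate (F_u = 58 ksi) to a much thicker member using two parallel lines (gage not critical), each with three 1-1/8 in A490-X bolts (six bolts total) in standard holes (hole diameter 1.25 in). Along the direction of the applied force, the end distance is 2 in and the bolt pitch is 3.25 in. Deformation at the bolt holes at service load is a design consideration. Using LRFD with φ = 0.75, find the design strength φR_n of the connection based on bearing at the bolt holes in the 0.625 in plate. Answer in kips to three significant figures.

351 kips

Per bolt r_n = 1.2 l_c t F_u ≤ 2.4 d t F_u; upper limit = 2.4 × 1.125 × 0.625 × 58 = 97.87 kips.
Edge bolt: l_c = 2 − 1.25/2 = 1.375 in → 1.2 × 1.375 × 0.625 × 58 = 59.81 → r_n = 59.81 kips.
Interior bolts: l_c = 3.25 − 1.25 = 2 in → 1.2 × 2 × 0.625 × 58 = 87 → r_n = 87 kips.
R_n = 2 × 59.81 + 4 × 87 = 467.6 kips.
Design strength φR_n = 0.75 × 467.6 = 351 kips.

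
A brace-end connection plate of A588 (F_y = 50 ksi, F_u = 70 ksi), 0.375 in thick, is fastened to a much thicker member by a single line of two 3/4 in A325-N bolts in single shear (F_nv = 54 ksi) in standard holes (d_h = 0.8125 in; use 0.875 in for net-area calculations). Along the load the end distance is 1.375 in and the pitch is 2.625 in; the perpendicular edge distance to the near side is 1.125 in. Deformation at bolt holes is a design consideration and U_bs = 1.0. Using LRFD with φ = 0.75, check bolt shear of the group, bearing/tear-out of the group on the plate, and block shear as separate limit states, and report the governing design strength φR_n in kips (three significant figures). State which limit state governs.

Bolt shear: A_b = π·0.75²/4 = 0.4418 in²; R_n = 54 × 0.4418 × 2 × 1 = 47.71 kips → 0.75 × 47.71 = 35.8 kips.
Bearing: edge l_c = 0.9688, r_n = 30.52 kips; interior l_c = 1.812, r_n = 47.25 kips; R_n = 30.52 + 1·47.25 = 77.77 kips → 58.3 kips.
Block shear: A_gv = 1.5, A_nv = 1.008, A_nt = 0.2578 in²; R_n = min(0.6F_uA_nv, 0.6F_yA_gv) + U_bs·F_u·A_nt = 60.38 kips → 45.3 kips.
Bolt shear governs: 35.8 kips.

35.8 kips (bolt shear governs)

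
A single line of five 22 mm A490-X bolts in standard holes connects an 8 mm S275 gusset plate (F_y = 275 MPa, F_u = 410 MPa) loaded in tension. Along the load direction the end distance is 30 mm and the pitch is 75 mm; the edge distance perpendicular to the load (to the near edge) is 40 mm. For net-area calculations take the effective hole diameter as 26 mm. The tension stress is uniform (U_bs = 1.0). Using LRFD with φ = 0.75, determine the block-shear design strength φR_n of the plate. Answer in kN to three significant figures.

381 kN

Shear plane L_v = 30 + 4·75 = 330 mm; A_gv = 330 × 8 = 2640 mm².
A_nv = (330 − 4.5·26) × 8 = 1704 mm².
A_nt = (40 − 0.5·26) × 8 = 216 mm².
0.6 F_u A_nv = 419.2 kN; 0.6 F_y A_gv = 435.6 kN → shear rupture governs the shear term.
R_n = 419.2 + 1.0 × 410 × 216 / 1000 = 507.7 kN.
Design strength φR_n = 0.75 × 507.7 = 381 kN.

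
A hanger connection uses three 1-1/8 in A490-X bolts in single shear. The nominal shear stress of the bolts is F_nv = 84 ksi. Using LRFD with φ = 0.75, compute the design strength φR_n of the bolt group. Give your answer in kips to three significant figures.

A_b = π × 1.125² / 4 = 0.994 in².
R_n = F_nv · A_b · n · n_s = 84 × 0.994 × 3 × 1 = 250.5 kips.
Design strength φR_n = 0.75 × 250.5 = 188 kips.

188 kips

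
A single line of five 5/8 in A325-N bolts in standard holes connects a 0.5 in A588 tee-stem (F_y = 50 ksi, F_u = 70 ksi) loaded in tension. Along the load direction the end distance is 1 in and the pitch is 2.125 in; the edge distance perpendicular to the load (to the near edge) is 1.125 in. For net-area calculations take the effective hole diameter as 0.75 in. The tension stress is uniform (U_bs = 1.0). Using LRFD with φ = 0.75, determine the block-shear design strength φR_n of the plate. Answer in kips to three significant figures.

116 kips

Shear plane L_v = 1 + 4·2.125 = 9.5 in; A_gv = 9.5 × 0.5 = 4.75 in².
A_nv = (9.5 − 4.5·0.75) × 0.5 = 3.062 in².
A_nt = (1.125 − 0.5·0.75) × 0.5 = 0.375 in².
0.6 F_u A_nv = 128.6 kips; 0.6 F_y A_gv = 142.5 kips → shear rupture governs the shear term.
R_n = 128.6 + 1.0 × 70 × 0.375 = 154.9 kips.
Design strength φR_n = 0.75 × 154.9 = 116 kips.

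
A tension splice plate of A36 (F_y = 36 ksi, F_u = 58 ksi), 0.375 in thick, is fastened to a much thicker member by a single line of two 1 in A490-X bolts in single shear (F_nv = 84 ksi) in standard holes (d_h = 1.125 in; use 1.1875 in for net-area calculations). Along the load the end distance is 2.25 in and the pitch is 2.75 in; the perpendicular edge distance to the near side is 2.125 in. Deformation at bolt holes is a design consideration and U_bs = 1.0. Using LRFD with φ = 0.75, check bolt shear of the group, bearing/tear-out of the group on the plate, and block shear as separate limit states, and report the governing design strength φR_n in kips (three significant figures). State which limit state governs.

Bolt shear: A_b = π·1²/4 = 0.7854 in²; R_n = 84 × 0.7854 × 2 × 1 = 131.9 kips → 0.75 × 131.9 = 99 kips.
Bearing: edge l_c = 1.688, r_n = 44.04 kips; interior l_c = 1.625, r_n = 42.41 kips; R_n = 44.04 + 1·42.41 = 86.46 kips → 64.8 kips.
Block shear: A_gv = 1.875, A_nv = 1.207, A_nt = 0.5742 in²; R_n = min(0.6F_uA_nv, 0.6F_yA_gv) + U_bs·F_u·A_nt = 73.8 kips → 55.4 kips.
Block shear governs: 55.4 kips.

55.4 kips (block shear governs)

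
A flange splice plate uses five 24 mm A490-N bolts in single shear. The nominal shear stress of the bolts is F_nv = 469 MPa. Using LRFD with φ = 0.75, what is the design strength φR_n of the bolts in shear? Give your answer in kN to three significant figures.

796 kN

A_b = π × 24² / 4 = 452.4 mm².
R_n = F_nv · A_b · n · n_s = 469 × 452.4 × 5 × 1 / 1000 = 1061 kN.
Design strength φR_n = 0.75 × 1061 = 796 kN.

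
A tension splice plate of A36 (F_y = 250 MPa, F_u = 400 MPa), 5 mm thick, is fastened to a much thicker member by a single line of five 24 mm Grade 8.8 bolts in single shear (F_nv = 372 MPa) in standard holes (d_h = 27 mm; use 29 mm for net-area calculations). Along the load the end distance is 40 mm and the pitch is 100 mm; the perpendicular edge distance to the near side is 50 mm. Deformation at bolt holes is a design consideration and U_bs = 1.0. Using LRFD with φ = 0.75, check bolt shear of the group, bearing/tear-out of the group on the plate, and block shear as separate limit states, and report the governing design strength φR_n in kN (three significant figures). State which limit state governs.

Bolt shear: A_b = π·24²/4 = 452.4 mm²; R_n = 372 × 452.4 × 5 × 1 / 1000 = 841.4 kN → 0.75 × 841.4 = 631 kN.
Bearing: edge l_c = 26.5, r_n = 63.6 kN; interior l_c = 73, r_n = 115.2 kN; R_n = 63.6 + 4·115.2 = 524.4 kN → 393 kN.
Block shear: A_gv = 2200, A_nv = 1548, A_nt = 177.5 mm²; R_n = min(0.6F_uA_nv, 0.6F_yA_gv) + U_bs·F_u·A_nt = 401 kN → 301 kN.
Block shear governs: 301 kN.

301 kN (block shear governs)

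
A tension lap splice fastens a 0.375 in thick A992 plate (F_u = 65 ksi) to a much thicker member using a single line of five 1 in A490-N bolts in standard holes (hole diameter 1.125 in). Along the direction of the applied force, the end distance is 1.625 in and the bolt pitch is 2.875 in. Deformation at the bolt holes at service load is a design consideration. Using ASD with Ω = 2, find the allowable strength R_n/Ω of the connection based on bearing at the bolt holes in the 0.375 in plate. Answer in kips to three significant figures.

118 kips

Per bolt r_n = 1.2 l_c t F_u ≤ 2.4 d t F_u; upper limit = 2.4 × 1 × 0.375 × 65 = 58.5 kips.
Edge bolt: l_c = 1.625 − 1.125/2 = 1.062 in → 1.2 × 1.062 × 0.375 × 65 = 31.08 → r_n = 31.08 kips.
Interior bolts: l_c = 2.875 − 1.125 = 1.75 in → 1.2 × 1.75 × 0.375 × 65 = 51.19 → r_n = 51.19 kips.
R_n = 1 × 31.08 + 4 × 51.19 = 235.8 kips.
Allowable strength R_n/Ω = 235.8 / 2 = 118 kips.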